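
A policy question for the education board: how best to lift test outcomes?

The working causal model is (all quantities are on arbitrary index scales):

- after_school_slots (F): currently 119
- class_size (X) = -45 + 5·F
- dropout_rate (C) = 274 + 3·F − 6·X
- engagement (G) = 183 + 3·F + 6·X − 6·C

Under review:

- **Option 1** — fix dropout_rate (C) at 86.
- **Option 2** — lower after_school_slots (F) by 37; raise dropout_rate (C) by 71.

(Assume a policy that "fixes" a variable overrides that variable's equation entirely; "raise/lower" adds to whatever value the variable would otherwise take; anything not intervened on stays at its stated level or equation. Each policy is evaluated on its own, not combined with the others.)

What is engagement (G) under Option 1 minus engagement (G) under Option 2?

Option 1 (C := 86):
  F = 119
  X = -45 + 5·119 = 550
  C = 86
  G = 183 + 3·119 + 6·550 − 6·86 = 3324
Option 2 (F − 37, C + 71):
  F = 119 − 37 = 82
  X = -45 + 5·82 = 365
  C = 274 + 3·82 − 6·365 (+71 from intervention) = -1599
  G = 183 + 3·82 + 6·365 − 6·(-1599) = 12213
G: 3324 − 12213 = -8889

-8889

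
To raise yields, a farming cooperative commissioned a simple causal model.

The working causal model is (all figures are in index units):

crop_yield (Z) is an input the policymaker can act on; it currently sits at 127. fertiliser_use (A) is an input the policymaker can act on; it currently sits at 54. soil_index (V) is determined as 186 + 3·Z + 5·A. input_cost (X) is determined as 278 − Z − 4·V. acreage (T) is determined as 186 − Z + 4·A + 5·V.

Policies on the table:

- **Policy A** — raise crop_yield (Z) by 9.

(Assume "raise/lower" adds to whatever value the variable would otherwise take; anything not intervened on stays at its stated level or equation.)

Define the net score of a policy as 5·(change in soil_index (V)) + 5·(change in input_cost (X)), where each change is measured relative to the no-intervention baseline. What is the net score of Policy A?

-450

Baseline:
  Z = 127
  A = 54
  V = 186 + 3·127 + 5·54 = 837
  X = 278 − 127 − 4·837 = -3197
Policy A (Z + 9):
  Z = 127 + 9 = 136
  A = 54
  V = 186 + 3·136 + 5·54 = 864
  X = 278 − 136 − 4·864 = -3314
ΔV = 864 − 837 = 27; ΔX = -3314 − (-3197) = -117
Score = 5·27 + 5·(-117) = -450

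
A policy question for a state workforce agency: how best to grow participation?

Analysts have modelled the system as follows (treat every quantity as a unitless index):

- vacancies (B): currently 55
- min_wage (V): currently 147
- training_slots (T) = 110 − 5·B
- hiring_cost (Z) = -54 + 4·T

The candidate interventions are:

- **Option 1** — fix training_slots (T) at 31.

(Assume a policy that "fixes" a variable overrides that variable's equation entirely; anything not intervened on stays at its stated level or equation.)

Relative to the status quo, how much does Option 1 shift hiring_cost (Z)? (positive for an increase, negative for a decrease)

Baseline:
  B = 55
  T = 110 − 5·55 = -165
  Z = -54 + 4·(-165) = -714
Option 1 (T := 31):
  B = 55
  T = 31
  Z = -54 + 4·31 = 70
Change in Z: 70 − (-714) = 784

784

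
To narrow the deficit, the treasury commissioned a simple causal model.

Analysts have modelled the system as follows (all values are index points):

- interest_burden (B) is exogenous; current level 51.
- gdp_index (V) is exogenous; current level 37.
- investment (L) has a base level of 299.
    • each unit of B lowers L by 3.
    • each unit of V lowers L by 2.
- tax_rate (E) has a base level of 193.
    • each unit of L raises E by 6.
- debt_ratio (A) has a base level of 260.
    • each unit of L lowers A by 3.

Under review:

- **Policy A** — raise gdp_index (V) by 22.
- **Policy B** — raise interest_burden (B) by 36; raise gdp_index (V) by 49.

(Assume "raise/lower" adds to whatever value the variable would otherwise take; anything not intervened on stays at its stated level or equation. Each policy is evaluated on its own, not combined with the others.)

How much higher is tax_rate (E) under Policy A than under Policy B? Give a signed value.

972

Policy A (V + 22):
  B = 51
  V = 37 + 22 = 59
  L = 299 − 3·51 − 2·59 = 28
  E = 193 + 6·28 = 361
Policy B (B + 36, V + 49):
  B = 51 + 36 = 87
  V = 37 + 49 = 86
  L = 299 − 3·87 − 2·86 = -134
  E = 193 + 6·(-134) = -611
E: 361 − (-611) = 972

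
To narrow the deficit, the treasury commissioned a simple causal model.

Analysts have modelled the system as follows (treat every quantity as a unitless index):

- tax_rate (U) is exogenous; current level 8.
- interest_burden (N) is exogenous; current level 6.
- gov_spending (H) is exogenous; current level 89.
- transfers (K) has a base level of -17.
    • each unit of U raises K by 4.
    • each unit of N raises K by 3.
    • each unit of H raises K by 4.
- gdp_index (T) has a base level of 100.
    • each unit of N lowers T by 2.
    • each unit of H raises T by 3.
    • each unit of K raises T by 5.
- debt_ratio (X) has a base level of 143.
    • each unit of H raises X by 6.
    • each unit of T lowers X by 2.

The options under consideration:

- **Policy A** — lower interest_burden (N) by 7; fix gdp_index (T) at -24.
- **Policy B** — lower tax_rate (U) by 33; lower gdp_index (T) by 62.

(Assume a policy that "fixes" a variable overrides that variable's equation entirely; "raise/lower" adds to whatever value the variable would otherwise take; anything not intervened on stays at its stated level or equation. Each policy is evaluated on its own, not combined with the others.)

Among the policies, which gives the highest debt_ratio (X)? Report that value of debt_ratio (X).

Policy A (N − 7, T := -24):
  U = 8
  N = 6 − 7 = -1
  H = 89
  K = -17 + 4·8 + 3·(-1) + 4·89 = 368
  T = -24
  X = 143 + 6·89 − 2·(-24) = 725
Policy B (U − 33, T − 62):
  U = 8 − 33 = -25
  N = 6
  H = 89
  K = -17 + 4·(-25) + 3·6 + 4·89 = 257
  T = 100 − 2·6 + 3·89 + 5·257 (−62 from intervention) = 1578
  X = 143 + 6·89 − 2·1578 = -2479
Comparing — Policy A: X=725, Policy B: X=-2479. Highest is 725 (Policy A).

725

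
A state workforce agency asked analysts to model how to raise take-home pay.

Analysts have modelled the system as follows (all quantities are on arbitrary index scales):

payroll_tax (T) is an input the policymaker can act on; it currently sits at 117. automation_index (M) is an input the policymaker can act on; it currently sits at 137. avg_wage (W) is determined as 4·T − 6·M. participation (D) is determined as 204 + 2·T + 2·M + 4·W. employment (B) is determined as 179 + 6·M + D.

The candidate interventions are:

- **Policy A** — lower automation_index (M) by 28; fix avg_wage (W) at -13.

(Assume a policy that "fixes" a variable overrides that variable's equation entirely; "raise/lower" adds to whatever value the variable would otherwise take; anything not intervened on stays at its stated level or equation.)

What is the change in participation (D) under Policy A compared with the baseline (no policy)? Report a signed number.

Baseline:
  T = 117
  M = 137
  W = 0 + 4·117 − 6·137 = -354
  D = 204 + 2·117 + 2·137 + 4·(-354) = -704
Policy A (M − 28, W := -13):
  T = 117
  M = 137 − 28 = 109
  W = -13
  D = 204 + 2·117 + 2·109 + 4·(-13) = 604
Change in D: 604 − (-704) = 1308

1308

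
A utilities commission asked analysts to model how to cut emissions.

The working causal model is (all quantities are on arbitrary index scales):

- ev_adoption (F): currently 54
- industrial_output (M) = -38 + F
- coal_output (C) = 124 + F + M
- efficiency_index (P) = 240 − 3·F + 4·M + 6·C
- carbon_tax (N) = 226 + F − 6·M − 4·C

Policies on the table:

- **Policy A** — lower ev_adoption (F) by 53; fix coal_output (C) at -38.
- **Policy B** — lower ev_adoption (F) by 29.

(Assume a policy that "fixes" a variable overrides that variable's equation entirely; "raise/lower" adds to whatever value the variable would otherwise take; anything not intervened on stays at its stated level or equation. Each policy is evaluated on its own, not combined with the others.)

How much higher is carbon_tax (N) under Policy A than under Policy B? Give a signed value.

Policy A (F − 53, C := -38):
  F = 54 − 53 = 1
  M = -38 + 1 = -37
  C = -38
  N = 226 + 1 − 6·(-37) − 4·(-38) = 601
Policy B (F − 29):
  F = 54 − 29 = 25
  M = -38 + 25 = -13
  C = 124 + 25 + (-13) = 136
  N = 226 + 25 − 6·(-13) − 4·136 = -215
N: 601 − (-215) = 816

816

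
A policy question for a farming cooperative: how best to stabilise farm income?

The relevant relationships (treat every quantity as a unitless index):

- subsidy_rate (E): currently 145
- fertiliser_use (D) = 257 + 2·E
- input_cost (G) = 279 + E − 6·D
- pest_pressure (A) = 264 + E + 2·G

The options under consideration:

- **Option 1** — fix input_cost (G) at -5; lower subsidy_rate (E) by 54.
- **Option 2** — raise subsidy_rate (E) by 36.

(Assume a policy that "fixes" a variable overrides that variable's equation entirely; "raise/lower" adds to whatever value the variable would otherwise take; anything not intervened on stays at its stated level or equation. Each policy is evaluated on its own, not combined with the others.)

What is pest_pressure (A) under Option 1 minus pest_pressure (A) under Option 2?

Option 1 (G := -5, E − 54):
  E = 145 − 54 = 91
  D = 257 + 2·91 = 439
  G = -5
  A = 264 + 91 + 2·(-5) = 345
Option 2 (E + 36):
  E = 145 + 36 = 181
  D = 257 + 2·181 = 619
  G = 279 + 181 − 6·619 = -3254
  A = 264 + 181 + 2·(-3254) = -6063
A: 345 − (-6063) = 6408

6408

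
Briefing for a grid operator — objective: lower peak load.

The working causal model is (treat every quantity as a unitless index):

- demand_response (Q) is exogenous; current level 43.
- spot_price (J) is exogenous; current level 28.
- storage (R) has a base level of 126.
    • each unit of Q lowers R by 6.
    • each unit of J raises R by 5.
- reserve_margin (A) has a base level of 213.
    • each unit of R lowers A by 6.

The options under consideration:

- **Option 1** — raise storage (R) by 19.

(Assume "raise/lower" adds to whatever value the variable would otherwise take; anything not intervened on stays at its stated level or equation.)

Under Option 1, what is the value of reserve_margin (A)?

Option 1 (R + 19):
  Q = 43
  J = 28
  R = 126 − 6·43 + 5·28 (+19 from intervention) = 27
  A = 213 − 6·27 = 51

51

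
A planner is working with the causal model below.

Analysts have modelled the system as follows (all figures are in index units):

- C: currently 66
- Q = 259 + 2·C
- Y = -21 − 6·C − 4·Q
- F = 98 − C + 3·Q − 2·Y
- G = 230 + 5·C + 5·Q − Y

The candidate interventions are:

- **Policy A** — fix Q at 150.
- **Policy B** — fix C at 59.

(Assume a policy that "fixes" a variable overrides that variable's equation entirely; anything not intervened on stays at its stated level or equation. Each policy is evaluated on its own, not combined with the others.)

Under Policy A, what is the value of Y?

-1017

Policy A (Q := 150):
  C = 66
  Q = 150
  Y = -21 − 6·66 − 4·150 = -1017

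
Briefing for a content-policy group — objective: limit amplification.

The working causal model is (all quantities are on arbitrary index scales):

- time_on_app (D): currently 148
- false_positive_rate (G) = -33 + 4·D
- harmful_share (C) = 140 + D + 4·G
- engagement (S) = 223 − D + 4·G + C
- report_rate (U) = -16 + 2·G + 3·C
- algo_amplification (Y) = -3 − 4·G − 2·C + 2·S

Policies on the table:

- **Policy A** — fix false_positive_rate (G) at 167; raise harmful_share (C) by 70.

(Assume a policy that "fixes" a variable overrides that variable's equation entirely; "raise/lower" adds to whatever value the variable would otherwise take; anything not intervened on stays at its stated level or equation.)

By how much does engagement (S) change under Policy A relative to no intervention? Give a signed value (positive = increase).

-3066

Baseline:
  D = 148
  G = -33 + 4·148 = 559
  C = 140 + 148 + 4·559 = 2524
  S = 223 − 148 + 4·559 + 2524 = 4835
Policy A (G := 167, C + 70):
  D = 148
  G = 167
  C = 140 + 148 + 4·167 (+70 from intervention) = 1026
  S = 223 − 148 + 4·167 + 1026 = 1769
Change in S: 1769 − 4835 = -3066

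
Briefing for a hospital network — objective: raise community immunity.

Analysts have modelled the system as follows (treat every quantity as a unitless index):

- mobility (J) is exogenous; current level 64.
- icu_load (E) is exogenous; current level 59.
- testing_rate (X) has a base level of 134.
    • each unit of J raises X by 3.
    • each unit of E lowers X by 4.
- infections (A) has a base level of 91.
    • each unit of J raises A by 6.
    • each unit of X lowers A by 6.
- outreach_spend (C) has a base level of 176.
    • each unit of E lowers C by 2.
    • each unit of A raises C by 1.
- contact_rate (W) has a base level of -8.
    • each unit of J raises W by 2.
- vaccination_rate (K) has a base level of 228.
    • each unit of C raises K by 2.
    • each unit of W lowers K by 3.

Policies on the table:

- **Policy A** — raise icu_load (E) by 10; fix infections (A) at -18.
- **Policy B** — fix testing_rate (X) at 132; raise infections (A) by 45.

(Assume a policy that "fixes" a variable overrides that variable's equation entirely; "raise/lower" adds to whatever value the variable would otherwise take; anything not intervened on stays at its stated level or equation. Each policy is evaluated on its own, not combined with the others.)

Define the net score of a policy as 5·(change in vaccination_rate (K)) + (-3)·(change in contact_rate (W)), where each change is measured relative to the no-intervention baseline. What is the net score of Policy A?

270

Baseline:
  J = 64
  E = 59
  X = 134 + 3·64 − 4·59 = 90
  A = 91 + 6·64 − 6·90 = -65
  C = 176 − 2·59 + (-65) = -7
  W = -8 + 2·64 = 120
  K = 228 + 2·(-7) − 3·120 = -146
Policy A (E + 10, A := -18):
  J = 64
  E = 59 + 10 = 69
  X = 134 + 3·64 − 4·69 = 50
  A = -18
  C = 176 − 2·69 + (-18) = 20
  W = -8 + 2·64 = 120
  K = 228 + 2·20 − 3·120 = -92
ΔK = -92 − (-146) = 54; ΔW = 120 − 120 = 0
Score = 5·54 + (-3)·0 = 270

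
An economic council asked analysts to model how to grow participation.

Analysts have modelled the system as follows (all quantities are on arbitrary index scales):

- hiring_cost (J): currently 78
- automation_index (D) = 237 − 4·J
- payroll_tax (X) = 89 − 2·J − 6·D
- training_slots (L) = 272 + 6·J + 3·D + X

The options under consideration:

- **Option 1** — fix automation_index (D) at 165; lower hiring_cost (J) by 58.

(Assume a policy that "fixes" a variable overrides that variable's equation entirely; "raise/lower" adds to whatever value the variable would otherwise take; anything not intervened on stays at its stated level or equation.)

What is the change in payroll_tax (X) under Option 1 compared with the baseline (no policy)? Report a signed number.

Baseline:
  J = 78
  D = 237 − 4·78 = -75
  X = 89 − 2·78 − 6·(-75) = 383
Option 1 (D := 165, J − 58):
  J = 78 − 58 = 20
  D = 165
  X = 89 − 2·20 − 6·165 = -941
Change in X: -941 − 383 = -1324

-1324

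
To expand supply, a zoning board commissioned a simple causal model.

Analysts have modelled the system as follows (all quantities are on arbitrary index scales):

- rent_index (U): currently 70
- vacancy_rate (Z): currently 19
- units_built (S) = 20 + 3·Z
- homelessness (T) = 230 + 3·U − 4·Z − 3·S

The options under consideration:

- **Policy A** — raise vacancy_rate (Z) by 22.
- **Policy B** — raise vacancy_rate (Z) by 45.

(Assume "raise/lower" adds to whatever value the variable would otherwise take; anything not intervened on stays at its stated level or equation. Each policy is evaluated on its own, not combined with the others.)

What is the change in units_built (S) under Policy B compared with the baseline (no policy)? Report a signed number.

Baseline:
  Z = 19
  S = 20 + 3·19 = 77
Policy B (Z + 45):
  Z = 19 + 45 = 64
  S = 20 + 3·64 = 212
Change in S: 212 − 77 = 135

135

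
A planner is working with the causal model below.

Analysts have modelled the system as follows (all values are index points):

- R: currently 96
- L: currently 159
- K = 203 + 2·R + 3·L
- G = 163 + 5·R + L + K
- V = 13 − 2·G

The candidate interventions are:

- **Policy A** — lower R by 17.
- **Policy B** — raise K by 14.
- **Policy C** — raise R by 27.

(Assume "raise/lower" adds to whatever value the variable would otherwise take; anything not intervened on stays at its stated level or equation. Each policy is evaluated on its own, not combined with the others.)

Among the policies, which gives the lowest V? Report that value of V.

Policy A (R − 17):
  R = 96 − 17 = 79
  L = 159
  K = 203 + 2·79 + 3·159 = 838
  G = 163 + 5·79 + 159 + 838 = 1555
  V = 13 − 2·1555 = -3097
Policy B (K + 14):
  R = 96
  L = 159
  K = 203 + 2·96 + 3·159 (+14 from intervention) = 886
  G = 163 + 5·96 + 159 + 886 = 1688
  V = 13 − 2·1688 = -3363
Policy C (R + 27):
  R = 96 + 27 = 123
  L = 159
  K = 203 + 2·123 + 3·159 = 926
  G = 163 + 5·123 + 159 + 926 = 1863
  V = 13 − 2·1863 = -3713
Comparing — Policy A: V=-3097, Policy B: V=-3363, Policy C: V=-3713. Lowest is -3713 (Policy C).

-3713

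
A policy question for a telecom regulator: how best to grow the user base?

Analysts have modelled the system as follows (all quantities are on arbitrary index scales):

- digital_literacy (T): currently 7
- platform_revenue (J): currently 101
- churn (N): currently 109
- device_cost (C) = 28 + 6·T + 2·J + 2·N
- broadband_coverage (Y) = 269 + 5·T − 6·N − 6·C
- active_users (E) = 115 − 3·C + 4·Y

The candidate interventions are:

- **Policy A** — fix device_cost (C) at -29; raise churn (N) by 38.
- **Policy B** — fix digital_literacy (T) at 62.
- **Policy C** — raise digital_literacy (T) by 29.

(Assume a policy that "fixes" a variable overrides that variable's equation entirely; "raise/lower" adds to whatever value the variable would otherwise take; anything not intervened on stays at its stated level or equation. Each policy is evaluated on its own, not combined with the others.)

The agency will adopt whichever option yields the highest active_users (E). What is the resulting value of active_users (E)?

-1414

Policy A (C := -29, N + 38):
  T = 7
  J = 101
  N = 109 + 38 = 147
  C = -29
  Y = 269 + 5·7 − 6·147 − 6·(-29) = -404
  E = 115 − 3·(-29) + 4·(-404) = -1414
Policy B (T := 62):
  T = 62
  J = 101
  N = 109
  C = 28 + 6·62 + 2·101 + 2·109 = 820
  Y = 269 + 5·62 − 6·109 − 6·820 = -4995
  E = 115 − 3·820 + 4·(-4995) = -22325
Policy C (T + 29):
  T = 7 + 29 = 36
  J = 101
  N = 109
  C = 28 + 6·36 + 2·101 + 2·109 = 664
  Y = 269 + 5·36 − 6·109 − 6·664 = -4189
  E = 115 − 3·664 + 4·(-4189) = -18633
Comparing — Policy A: E=-1414, Policy B: E=-22325, Policy C: E=-18633. Highest is -1414 (Policy A).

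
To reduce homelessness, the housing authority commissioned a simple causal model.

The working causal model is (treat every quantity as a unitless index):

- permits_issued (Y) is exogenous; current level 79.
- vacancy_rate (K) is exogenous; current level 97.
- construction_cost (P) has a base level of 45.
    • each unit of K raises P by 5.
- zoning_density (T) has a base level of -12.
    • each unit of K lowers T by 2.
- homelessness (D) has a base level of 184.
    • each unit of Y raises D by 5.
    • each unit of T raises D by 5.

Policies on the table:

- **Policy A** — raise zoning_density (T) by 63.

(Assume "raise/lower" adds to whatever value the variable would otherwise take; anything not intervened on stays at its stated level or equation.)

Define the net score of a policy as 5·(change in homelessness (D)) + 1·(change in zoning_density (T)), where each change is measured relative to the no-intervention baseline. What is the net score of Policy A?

1638

Baseline:
  Y = 79
  K = 97
  T = -12 − 2·97 = -206
  D = 184 + 5·79 + 5·(-206) = -451
Policy A (T + 63):
  Y = 79
  K = 97
  T = -12 − 2·97 (+63 from intervention) = -143
  D = 184 + 5·79 + 5·(-143) = -136
ΔD = -136 − (-451) = 315; ΔT = -143 − (-206) = 63
Score = 5·315 + 1·63 = 1638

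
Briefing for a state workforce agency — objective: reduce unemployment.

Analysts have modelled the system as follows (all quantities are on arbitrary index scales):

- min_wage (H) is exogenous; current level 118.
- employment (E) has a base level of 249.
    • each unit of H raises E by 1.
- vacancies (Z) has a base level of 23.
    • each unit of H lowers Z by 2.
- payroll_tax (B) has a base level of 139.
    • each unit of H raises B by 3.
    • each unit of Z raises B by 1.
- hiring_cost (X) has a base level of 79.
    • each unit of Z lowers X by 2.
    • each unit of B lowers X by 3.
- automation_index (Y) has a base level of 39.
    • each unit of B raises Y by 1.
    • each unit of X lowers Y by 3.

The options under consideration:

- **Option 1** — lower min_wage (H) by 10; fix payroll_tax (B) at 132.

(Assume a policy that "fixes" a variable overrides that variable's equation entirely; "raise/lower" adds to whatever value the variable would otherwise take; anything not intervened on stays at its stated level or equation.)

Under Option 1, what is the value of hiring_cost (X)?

69

Option 1 (H − 10, B := 132):
  H = 118 − 10 = 108
  Z = 23 − 2·108 = -193
  B = 132
  X = 79 − 2·(-193) − 3·132 = 69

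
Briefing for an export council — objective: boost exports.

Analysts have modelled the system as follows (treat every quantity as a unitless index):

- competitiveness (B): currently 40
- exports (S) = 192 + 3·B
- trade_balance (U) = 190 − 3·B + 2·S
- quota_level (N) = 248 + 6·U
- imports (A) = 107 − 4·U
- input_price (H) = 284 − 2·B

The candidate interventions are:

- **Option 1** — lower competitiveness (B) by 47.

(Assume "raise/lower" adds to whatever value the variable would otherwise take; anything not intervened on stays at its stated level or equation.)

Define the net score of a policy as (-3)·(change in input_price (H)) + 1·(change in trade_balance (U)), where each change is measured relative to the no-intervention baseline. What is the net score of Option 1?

-423

Baseline:
  B = 40
  S = 192 + 3·40 = 312
  U = 190 − 3·40 + 2·312 = 694
  H = 284 − 2·40 = 204
Option 1 (B − 47):
  B = 40 − 47 = -7
  S = 192 + 3·(-7) = 171
  U = 190 − 3·(-7) + 2·171 = 553
  H = 284 − 2·(-7) = 298
ΔH = 298 − 204 = 94; ΔU = 553 − 694 = -141
Score = (-3)·94 + 1·(-141) = -423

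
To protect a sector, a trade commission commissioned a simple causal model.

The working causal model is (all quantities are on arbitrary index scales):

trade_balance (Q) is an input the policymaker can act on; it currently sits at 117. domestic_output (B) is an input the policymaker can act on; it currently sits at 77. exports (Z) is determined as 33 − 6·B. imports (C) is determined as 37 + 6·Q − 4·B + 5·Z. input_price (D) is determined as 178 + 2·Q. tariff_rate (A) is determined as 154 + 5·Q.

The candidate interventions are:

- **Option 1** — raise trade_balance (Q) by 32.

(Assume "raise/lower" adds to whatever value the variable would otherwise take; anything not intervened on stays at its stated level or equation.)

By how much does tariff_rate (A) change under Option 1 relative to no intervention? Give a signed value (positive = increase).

160

Baseline:
  Q = 117
  A = 154 + 5·117 = 739
Option 1 (Q + 32):
  Q = 117 + 32 = 149
  A = 154 + 5·149 = 899
Change in A: 899 − 739 = 160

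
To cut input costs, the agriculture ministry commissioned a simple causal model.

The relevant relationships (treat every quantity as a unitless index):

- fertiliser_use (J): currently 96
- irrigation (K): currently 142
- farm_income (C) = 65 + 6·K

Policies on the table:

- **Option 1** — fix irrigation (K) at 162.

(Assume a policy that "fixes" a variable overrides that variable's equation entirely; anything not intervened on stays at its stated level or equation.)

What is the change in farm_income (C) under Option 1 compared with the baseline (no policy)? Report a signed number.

120

Baseline:
  K = 142
  C = 65 + 6·142 = 917
Option 1 (K := 162):
  K = 162
  C = 65 + 6·162 = 1037
Change in C: 1037 − 917 = 120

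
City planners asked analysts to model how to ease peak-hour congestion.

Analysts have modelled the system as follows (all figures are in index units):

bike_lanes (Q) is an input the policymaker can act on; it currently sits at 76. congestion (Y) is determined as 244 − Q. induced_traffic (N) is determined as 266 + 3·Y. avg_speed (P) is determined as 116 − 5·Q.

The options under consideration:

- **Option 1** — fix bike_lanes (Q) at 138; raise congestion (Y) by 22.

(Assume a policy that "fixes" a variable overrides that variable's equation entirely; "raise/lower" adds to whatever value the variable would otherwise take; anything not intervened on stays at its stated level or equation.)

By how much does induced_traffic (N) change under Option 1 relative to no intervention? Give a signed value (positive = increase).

Baseline:
  Q = 76
  Y = 244 − 76 = 168
  N = 266 + 3·168 = 770
Option 1 (Q := 138, Y + 22):
  Q = 138
  Y = 244 − 138 (+22 from intervention) = 128
  N = 266 + 3·128 = 650
Change in N: 650 − 770 = -120

-120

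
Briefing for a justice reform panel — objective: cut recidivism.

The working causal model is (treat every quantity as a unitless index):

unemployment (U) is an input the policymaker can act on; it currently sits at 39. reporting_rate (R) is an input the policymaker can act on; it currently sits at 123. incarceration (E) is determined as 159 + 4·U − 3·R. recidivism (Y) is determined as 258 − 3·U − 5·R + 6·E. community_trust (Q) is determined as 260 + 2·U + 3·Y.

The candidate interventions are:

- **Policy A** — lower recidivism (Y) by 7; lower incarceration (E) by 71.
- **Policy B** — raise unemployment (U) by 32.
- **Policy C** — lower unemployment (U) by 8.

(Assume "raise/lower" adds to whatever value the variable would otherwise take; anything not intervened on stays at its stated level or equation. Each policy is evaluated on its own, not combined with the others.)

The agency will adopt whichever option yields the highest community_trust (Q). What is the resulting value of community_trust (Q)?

24

Policy A (Y − 7, E − 71):
  U = 39
  R = 123
  E = 159 + 4·39 − 3·123 (−71 from intervention) = -125
  Y = 258 − 3·39 − 5·123 + 6·(-125) (−7 from intervention) = -1231
  Q = 260 + 2·39 + 3·(-1231) = -3355
Policy B (U + 32):
  U = 39 + 32 = 71
  R = 123
  E = 159 + 4·71 − 3·123 = 74
  Y = 258 − 3·71 − 5·123 + 6·74 = -126
  Q = 260 + 2·71 + 3·(-126) = 24
Policy C (U − 8):
  U = 39 − 8 = 31
  R = 123
  E = 159 + 4·31 − 3·123 = -86
  Y = 258 − 3·31 − 5·123 + 6·(-86) = -966
  Q = 260 + 2·31 + 3·(-966) = -2576
Comparing — Policy A: Q=-3355, Policy B: Q=24, Policy C: Q=-2576. Highest is 24 (Policy B).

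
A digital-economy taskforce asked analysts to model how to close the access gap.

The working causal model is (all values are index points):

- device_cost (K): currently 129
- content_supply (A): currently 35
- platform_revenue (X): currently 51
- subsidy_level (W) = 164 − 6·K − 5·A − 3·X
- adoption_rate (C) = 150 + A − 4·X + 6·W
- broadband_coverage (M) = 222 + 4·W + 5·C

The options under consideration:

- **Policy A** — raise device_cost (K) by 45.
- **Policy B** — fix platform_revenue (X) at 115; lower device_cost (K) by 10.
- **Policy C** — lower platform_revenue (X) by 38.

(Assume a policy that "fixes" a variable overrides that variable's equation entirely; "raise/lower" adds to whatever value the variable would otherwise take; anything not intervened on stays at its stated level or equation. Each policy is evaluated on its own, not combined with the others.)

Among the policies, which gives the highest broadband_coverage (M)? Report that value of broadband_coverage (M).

-27129

Policy A (K + 45):
  K = 129 + 45 = 174
  A = 35
  X = 51
  W = 164 − 6·174 − 5·35 − 3·51 = -1208
  C = 150 + 35 − 4·51 + 6·(-1208) = -7267
  M = 222 + 4·(-1208) + 5·(-7267) = -40945
Policy B (X := 115, K − 10):
  K = 129 − 10 = 119
  A = 35
  X = 115
  W = 164 − 6·119 − 5·35 − 3·115 = -1070
  C = 150 + 35 − 4·115 + 6·(-1070) = -6695
  M = 222 + 4·(-1070) + 5·(-6695) = -37533
Policy C (X − 38):
  K = 129
  A = 35
  X = 51 − 38 = 13
  W = 164 − 6·129 − 5·35 − 3·13 = -824
  C = 150 + 35 − 4·13 + 6·(-824) = -4811
  M = 222 + 4·(-824) + 5·(-4811) = -27129
Comparing — Policy A: M=-40945, Policy B: M=-37533, Policy C: M=-27129. Highest is -27129 (Policy C).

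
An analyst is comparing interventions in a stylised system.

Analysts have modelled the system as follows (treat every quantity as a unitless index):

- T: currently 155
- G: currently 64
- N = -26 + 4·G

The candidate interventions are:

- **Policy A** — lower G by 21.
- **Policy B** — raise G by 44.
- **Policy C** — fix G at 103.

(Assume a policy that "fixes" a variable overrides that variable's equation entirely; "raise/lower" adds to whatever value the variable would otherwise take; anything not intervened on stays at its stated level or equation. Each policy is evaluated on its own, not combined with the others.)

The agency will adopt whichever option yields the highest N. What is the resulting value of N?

Policy A (G − 21):
  G = 64 − 21 = 43
  N = -26 + 4·43 = 146
Policy B (G + 44):
  G = 64 + 44 = 108
  N = -26 + 4·108 = 406
Policy C (G := 103):
  G = 103
  N = -26 + 4·103 = 386
Comparing — Policy A: N=146, Policy B: N=406, Policy C: N=386. Highest is 406 (Policy B).

406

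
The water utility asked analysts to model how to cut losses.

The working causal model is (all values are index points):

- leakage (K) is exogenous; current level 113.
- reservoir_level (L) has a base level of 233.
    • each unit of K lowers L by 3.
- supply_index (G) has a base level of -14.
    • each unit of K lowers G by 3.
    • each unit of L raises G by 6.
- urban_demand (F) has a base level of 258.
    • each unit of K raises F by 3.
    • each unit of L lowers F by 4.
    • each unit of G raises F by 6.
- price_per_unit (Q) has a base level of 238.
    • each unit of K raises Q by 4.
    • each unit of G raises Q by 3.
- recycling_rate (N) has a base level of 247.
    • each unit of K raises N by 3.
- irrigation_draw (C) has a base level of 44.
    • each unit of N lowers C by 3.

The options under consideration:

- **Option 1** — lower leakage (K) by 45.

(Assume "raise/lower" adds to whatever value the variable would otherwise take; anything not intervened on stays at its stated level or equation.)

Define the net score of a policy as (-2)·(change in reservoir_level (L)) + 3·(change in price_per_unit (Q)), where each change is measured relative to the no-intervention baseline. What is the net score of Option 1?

Baseline:
  K = 113
  L = 233 − 3·113 = -106
  G = -14 − 3·113 + 6·(-106) = -989
  Q = 238 + 4·113 + 3·(-989) = -2277
Option 1 (K − 45):
  K = 113 − 45 = 68
  L = 233 − 3·68 = 29
  G = -14 − 3·68 + 6·29 = -44
  Q = 238 + 4·68 + 3·(-44) = 378
ΔL = 29 − (-106) = 135; ΔQ = 378 − (-2277) = 2655
Score = (-2)·135 + 3·2655 = 7695

7695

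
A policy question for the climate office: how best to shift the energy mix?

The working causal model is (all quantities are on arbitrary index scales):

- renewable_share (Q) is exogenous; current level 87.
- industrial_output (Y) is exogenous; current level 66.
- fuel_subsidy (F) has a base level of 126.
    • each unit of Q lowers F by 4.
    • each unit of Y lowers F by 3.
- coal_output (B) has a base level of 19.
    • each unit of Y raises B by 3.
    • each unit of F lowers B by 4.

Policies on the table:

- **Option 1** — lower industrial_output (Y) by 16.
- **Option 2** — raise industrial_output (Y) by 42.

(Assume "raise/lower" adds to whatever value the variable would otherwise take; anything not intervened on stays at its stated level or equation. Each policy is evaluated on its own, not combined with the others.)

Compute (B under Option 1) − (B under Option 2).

Option 1 (Y − 16):
  Q = 87
  Y = 66 − 16 = 50
  F = 126 − 4·87 − 3·50 = -372
  B = 19 + 3·50 − 4·(-372) = 1657
Option 2 (Y + 42):
  Q = 87
  Y = 66 + 42 = 108
  F = 126 − 4·87 − 3·108 = -546
  B = 19 + 3·108 − 4·(-546) = 2527
B: 1657 − 2527 = -870

-870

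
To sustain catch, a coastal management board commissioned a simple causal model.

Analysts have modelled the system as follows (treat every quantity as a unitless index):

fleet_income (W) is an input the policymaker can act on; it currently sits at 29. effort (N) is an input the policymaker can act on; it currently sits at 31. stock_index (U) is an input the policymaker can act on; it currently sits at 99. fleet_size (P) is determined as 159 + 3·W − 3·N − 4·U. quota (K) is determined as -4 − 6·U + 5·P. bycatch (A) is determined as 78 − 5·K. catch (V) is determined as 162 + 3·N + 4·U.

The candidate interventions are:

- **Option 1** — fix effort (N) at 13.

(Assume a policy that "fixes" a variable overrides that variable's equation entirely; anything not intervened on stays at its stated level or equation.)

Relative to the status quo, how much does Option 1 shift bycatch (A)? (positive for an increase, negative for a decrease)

Baseline:
  W = 29
  N = 31
  U = 99
  P = 159 + 3·29 − 3·31 − 4·99 = -243
  K = -4 − 6·99 + 5·(-243) = -1813
  A = 78 − 5·(-1813) = 9143
Option 1 (N := 13):
  W = 29
  N = 13
  U = 99
  P = 159 + 3·29 − 3·13 − 4·99 = -189
  K = -4 − 6·99 + 5·(-189) = -1543
  A = 78 − 5·(-1543) = 7793
Change in A: 7793 − 9143 = -1350

-1350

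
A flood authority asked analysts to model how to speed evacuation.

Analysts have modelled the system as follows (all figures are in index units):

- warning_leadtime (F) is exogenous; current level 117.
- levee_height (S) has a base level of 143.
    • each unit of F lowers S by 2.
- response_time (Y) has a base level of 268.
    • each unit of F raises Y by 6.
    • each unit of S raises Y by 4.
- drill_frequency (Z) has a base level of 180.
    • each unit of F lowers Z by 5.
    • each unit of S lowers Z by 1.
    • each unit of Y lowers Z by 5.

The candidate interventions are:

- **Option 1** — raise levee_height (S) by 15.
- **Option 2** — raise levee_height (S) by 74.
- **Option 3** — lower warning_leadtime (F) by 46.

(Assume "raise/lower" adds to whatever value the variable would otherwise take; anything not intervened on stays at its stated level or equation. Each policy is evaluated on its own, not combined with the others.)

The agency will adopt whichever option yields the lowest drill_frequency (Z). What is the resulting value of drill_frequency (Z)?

Option 1 (S + 15):
  F = 117
  S = 143 − 2·117 (+15 from intervention) = -76
  Y = 268 + 6·117 + 4·(-76) = 666
  Z = 180 − 5·117 − (-76) − 5·666 = -3659
Option 2 (S + 74):
  F = 117
  S = 143 − 2·117 (+74 from intervention) = -17
  Y = 268 + 6·117 + 4·(-17) = 902
  Z = 180 − 5·117 − (-17) − 5·902 = -4898
Option 3 (F − 46):
  F = 117 − 46 = 71
  S = 143 − 2·71 = 1
  Y = 268 + 6·71 + 4·1 = 698
  Z = 180 − 5·71 − 1 − 5·698 = -3666
Comparing — Option 1: Z=-3659, Option 2: Z=-4898, Option 3: Z=-3666. Lowest is -4898 (Option 2).

-4898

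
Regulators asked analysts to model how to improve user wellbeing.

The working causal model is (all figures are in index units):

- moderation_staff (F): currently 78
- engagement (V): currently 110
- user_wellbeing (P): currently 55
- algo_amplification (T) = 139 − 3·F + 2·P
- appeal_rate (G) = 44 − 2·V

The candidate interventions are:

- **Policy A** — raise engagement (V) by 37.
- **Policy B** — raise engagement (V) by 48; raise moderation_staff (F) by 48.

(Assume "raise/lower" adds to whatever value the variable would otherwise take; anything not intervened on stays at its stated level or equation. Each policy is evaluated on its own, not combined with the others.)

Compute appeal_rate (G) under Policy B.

Policy B (V + 48, F + 48):
  V = 110 + 48 = 158
  G = 44 − 2·158 = -272

-272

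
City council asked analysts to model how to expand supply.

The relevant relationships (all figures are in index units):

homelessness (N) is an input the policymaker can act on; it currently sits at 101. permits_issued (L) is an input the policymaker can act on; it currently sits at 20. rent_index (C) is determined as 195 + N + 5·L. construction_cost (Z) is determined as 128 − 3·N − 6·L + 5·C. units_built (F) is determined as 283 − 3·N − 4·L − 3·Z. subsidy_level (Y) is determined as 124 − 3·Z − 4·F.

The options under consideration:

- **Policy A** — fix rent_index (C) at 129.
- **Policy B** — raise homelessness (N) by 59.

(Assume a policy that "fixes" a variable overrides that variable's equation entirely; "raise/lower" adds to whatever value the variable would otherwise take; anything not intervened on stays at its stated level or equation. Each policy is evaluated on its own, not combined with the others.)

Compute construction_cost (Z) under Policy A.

350

Policy A (C := 129):
  N = 101
  L = 20
  C = 129
  Z = 128 − 3·101 − 6·20 + 5·129 = 350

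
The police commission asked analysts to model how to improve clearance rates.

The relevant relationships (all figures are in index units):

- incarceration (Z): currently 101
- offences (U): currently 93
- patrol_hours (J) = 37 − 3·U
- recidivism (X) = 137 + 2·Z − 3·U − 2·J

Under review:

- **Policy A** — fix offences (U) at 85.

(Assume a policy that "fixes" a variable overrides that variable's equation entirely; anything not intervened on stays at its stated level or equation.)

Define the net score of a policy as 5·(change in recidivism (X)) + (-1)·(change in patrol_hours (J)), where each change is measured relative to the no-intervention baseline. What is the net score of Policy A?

-144

Baseline:
  Z = 101
  U = 93
  J = 37 − 3·93 = -242
  X = 137 + 2·101 − 3·93 − 2·(-242) = 544
Policy A (U := 85):
  Z = 101
  U = 85
  J = 37 − 3·85 = -218
  X = 137 + 2·101 − 3·85 − 2·(-218) = 520
ΔX = 520 − 544 = -24; ΔJ = -218 − (-242) = 24
Score = 5·(-24) + (-1)·24 = -144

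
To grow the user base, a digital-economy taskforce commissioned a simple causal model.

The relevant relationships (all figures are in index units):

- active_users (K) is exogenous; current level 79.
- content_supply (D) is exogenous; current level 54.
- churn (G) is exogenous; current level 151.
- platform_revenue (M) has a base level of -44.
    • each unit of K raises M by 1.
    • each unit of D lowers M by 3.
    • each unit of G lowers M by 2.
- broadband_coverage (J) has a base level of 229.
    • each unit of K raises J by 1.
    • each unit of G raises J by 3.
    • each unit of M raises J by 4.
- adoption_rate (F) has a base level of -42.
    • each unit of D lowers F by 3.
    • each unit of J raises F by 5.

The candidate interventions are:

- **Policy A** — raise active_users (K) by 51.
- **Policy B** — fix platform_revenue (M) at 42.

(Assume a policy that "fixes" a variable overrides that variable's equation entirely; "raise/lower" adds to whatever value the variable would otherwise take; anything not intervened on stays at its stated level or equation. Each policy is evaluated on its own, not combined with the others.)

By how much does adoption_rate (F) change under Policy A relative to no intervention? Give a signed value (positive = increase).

1275

Baseline:
  K = 79
  D = 54
  G = 151
  M = -44 + 79 − 3·54 − 2·151 = -429
  J = 229 + 79 + 3·151 + 4·(-429) = -955
  F = -42 − 3·54 + 5·(-955) = -4979
Policy A (K + 51):
  K = 79 + 51 = 130
  D = 54
  G = 151
  M = -44 + 130 − 3·54 − 2·151 = -378
  J = 229 + 130 + 3·151 + 4·(-378) = -700
  F = -42 − 3·54 + 5·(-700) = -3704
Change in F: -3704 − (-4979) = 1275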